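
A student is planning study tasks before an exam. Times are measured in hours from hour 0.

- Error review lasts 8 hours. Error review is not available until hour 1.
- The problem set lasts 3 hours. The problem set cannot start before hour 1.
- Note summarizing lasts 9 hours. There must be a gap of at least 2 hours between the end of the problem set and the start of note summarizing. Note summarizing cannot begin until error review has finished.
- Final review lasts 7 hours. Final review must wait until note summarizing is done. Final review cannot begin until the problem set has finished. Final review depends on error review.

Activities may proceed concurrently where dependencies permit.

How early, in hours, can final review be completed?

25

Error review waits on its own release at hour 1, so it starts at hour 1 and finishes at 1 + 8 = hour 9.
The problem set waits on its own release at hour 1, so it starts at hour 1 and finishes at 1 + 3 = hour 4.
Note summarizing cannot start until the problem set (finishes hour 4, plus 2-hour gap → hour 6); error review (finishes hour 9). The controlling bound is hour 9, so note summarizing finishes at 9 + 9 = hour 18.
Final review has to wait for note summarizing (finishes hour 18); the problem set (finishes hour 4); error review (finishes hour 9). The latest of these is hour 18, so final review runs hour 18 to 18 + 7 = hour 25.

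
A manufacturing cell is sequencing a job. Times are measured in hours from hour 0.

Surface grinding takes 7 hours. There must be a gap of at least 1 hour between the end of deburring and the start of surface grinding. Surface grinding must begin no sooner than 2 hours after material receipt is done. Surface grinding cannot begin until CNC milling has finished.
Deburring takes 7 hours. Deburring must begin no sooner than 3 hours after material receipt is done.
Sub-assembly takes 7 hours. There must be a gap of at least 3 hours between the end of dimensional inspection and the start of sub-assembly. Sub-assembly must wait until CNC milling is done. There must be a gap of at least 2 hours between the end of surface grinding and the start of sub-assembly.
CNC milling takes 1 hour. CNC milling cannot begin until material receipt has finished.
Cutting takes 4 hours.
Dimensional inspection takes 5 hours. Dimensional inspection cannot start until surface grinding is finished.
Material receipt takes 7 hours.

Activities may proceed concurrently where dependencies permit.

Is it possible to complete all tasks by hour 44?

Yes

Cutting can start immediately at hour 0; it finishes at hour 4.
Material receipt can start immediately at hour 0; it finishes at hour 7.
After material receipt (finishes hour 7), CNC milling can start at hour 7 and finishes at hour 8.
Deburring waits on material receipt (finishes hour 7, plus 3-hour gap → hour 10), so it starts at hour 10 and finishes at 10 + 7 = hour 17.
Surface grinding needs all of deburring (finishes hour 17, plus 1-hour gap → hour 18); material receipt (finishes hour 7, plus 2-hour gap → hour 9); CNC milling (finishes hour 8). That puts its earliest start at hour 18; it finishes at 18 + 7 = hour 25.
Dimensional inspection cannot begin until surface grinding (finishes hour 25). It runs from hour 25 to 25 + 5 = hour 30.
Sub-assembly cannot start until dimensional inspection (finishes hour 30, plus 3-hour gap → hour 33); CNC milling (finishes hour 8); surface grinding (finishes hour 25, plus 2-hour gap → hour 27). The controlling bound is hour 33, so sub-assembly finishes at 33 + 7 = hour 40.
Every task is finished by hour 40, which is no later than the deadline of 44, so the schedule is feasible.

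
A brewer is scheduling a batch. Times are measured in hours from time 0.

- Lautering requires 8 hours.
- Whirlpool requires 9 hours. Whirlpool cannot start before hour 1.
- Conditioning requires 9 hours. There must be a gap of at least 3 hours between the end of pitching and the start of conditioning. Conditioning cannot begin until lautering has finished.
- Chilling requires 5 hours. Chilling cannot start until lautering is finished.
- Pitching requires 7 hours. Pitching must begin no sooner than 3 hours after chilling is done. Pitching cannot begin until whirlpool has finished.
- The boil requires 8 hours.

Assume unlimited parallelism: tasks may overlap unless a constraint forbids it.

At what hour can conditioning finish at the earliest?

35

After its own release at hour 1, whirlpool can start at hour 1 and finishes at hour 10.
Nothing blocks lautering, so it runs from hour 0 to hour 8.
Chilling cannot begin until lautering (finishes hour 8). It runs from hour 8 to 8 + 5 = hour 13.
Pitching has to wait for chilling (finishes hour 13, plus 3-hour gap → hour 16); whirlpool (finishes hour 10). The latest of these is hour 16, so pitching runs hour 16 to 16 + 7 = hour 23.
For conditioning: pitching (finishes hour 23, plus 3-hour gap → hour 26); lautering (finishes hour 8). Taking the maximum gives a start of hour 26, and it finishes at 26 + 9 = hour 35.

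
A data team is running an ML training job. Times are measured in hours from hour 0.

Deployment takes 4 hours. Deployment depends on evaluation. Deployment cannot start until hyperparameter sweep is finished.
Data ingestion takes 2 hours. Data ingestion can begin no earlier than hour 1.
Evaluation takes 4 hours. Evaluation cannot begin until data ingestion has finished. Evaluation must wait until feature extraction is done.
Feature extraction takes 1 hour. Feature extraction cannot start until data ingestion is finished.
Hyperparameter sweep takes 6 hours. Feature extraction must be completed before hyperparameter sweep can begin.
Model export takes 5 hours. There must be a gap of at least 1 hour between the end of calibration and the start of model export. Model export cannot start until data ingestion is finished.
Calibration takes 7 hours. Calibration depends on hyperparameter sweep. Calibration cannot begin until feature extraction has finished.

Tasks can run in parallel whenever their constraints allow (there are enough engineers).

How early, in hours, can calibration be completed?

Data ingestion cannot begin until its own release at hour 1. It runs from hour 1 to 1 + 2 = hour 3.
Feature extraction cannot begin until data ingestion (finishes hour 3). It runs from hour 3 to 3 + 1 = hour 4.
Hyperparameter sweep cannot begin until feature extraction (finishes hour 4). It runs from hour 4 to 4 + 6 = hour 10.
Calibration has to wait for hyperparameter sweep (finishes hour 10); feature extraction (finishes hour 4). The latest of these is hour 10, so calibration runs hour 10 to 10 + 7 = hour 17.

17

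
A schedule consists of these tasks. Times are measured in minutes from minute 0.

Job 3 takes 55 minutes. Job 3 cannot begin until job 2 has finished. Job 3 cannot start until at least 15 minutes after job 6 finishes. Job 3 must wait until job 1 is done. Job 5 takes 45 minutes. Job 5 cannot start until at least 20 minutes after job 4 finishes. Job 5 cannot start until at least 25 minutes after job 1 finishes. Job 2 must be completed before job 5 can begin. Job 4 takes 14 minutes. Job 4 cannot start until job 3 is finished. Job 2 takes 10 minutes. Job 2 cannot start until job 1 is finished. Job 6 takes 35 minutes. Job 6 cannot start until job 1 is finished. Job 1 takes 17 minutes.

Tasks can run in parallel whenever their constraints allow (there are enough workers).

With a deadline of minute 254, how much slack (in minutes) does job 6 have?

53

Job 1 can start immediately at minute 0; it finishes at minute 17.
Job 6 cannot begin until job 1 (finishes minute 17). It runs from minute 17 to 17 + 35 = minute 52.

Working backward from the deadline:
Job 5 must finish by minute 254; it takes 45 minutes, so it must start by 254 − 45 = minute 209.
Since job 5 (must start by minute 209, minus 20-minute gap → minute 189) depends on it, job 4 must finish by minute 189. Backing off its 14-minute duration gives a latest start of minute 175.
Since job 4 (must start by minute 175) depends on it, job 3 must finish by minute 175. Backing off its 55-minute duration gives a latest start of minute 120.
Since job 3 (must start by minute 120, minus 15-minute gap → minute 105) depends on it, job 6 must finish by minute 105. Backing off its 35-minute duration gives a latest start of minute 70.
So job 6 can start as early as minute 17 and as late as minute 70, giving 70 − 17 = 53 minutes of slack.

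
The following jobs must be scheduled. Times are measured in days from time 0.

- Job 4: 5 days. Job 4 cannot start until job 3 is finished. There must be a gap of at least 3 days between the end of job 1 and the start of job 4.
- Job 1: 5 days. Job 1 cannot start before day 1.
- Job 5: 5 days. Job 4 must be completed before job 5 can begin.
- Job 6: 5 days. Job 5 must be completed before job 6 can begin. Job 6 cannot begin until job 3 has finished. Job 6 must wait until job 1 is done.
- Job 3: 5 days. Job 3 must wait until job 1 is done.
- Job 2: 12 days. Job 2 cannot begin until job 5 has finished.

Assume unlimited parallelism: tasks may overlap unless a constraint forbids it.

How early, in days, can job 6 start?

21

Job 1 cannot begin until its own release at day 1. It runs from day 1 to 1 + 5 = day 6.
Job 3 waits on job 1 (finishes day 6), so it starts at day 6 and finishes at 6 + 5 = day 11.
Job 4 has to wait for job 3 (finishes day 11); job 1 (finishes day 6, plus 3-day gap → day 9). The latest of these is day 11, so job 4 runs day 11 to 11 + 5 = day 16.
Job 5 waits on job 4 (finishes day 16), so it starts at day 16 and finishes at 16 + 5 = day 21.
Job 6 waits on job 5 (finishes day 21); job 3 (finishes day 11); job 1 (finishes day 6). The latest of these is day 21, which is the earliest job 6 can start.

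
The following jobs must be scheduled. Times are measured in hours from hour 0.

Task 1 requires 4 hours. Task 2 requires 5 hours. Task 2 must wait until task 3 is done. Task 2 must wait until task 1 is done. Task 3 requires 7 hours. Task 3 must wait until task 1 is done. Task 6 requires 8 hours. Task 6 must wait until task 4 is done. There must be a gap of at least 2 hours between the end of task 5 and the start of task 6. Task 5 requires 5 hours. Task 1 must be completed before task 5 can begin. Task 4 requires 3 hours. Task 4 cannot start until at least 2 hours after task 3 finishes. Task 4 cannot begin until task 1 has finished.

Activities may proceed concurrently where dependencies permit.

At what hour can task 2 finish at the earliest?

16

Nothing blocks task 1, so it runs from hour 0 to hour 4.
Task 3 waits on task 1 (finishes hour 4), so it starts at hour 4 and finishes at 4 + 7 = hour 11.
Task 2 has to wait for task 3 (finishes hour 11); task 1 (finishes hour 4). The latest of these is hour 11, so task 2 runs hour 11 to 11 + 5 = hour 16.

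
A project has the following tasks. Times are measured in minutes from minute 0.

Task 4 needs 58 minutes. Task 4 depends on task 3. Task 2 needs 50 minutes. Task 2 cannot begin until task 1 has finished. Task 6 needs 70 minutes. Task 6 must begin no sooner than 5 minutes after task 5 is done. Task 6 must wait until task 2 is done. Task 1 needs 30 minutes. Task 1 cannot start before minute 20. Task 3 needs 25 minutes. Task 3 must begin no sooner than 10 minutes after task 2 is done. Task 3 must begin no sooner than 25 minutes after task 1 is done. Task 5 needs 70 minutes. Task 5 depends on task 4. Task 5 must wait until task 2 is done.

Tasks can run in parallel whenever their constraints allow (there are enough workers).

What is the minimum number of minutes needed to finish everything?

338

After its own release at minute 20, task 1 can start at minute 20 and finishes at minute 50.
After task 1 (finishes minute 50), task 2 can start at minute 50 and finishes at minute 100.
Task 3 has to wait for task 2 (finishes minute 100, plus 10-minute gap → minute 110); task 1 (finishes minute 50, plus 25-minute gap → minute 75). The latest of these is minute 110, so task 3 runs minute 110 to 110 + 25 = minute 135.
Task 4 waits on task 3 (finishes minute 135), so it starts at minute 135 and finishes at 135 + 58 = minute 193.
Task 5 needs all of task 4 (finishes minute 193); task 2 (finishes minute 100). That puts its earliest start at minute 193; it finishes at 193 + 70 = minute 263.
Task 6 cannot start until task 5 (finishes minute 263, plus 5-minute gap → minute 268); task 2 (finishes minute 100). The controlling bound is minute 268, so task 6 finishes at 268 + 70 = minute 338.
All tasks are finished once the last one completes. Finish times: Task 1 at 50, Task 2 at 100, Task 3 at 135, Task 4 at 193, Task 5 at 263, Task 6 at 338. The latest is minute 338.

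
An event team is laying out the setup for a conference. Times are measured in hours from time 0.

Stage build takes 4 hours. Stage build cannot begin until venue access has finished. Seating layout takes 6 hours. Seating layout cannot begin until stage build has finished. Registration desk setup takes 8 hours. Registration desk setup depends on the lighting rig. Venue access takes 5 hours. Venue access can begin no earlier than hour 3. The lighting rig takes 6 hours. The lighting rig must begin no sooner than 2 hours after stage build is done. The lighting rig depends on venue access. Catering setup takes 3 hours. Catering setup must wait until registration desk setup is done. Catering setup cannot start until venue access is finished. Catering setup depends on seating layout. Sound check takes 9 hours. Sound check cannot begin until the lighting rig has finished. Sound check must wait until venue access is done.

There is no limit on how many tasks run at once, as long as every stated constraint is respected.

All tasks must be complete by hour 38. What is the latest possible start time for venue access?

10

Nothing follows catering setup; the deadline of hour 38 is its only limit. It must start by 38 − 3 = hour 35.
Registration desk setup has to be done before catering setup (must start by hour 35). That means finishing by hour 35, i.e. starting by 35 − 8 = hour 27.
To finish by hour 38, sound check (duration 9) must start no later than hour 29.
The lighting rig has several dependents: registration desk setup (must start by hour 27); sound check (must start by hour 29). The earliest of those limits is hour 27, so the lighting rig must start by 27 − 6 = hour 21.
Seating layout has to be done before catering setup (must start by hour 35). That means finishing by hour 35, i.e. starting by 35 − 6 = hour 29.
For stage build: the lighting rig (must start by hour 21, minus 2-hour gap → hour 19); seating layout (must start by hour 29). The most restrictive is hour 19; with a 4-hour duration, stage build must start by hour 15.
For venue access: stage build (must start by hour 15); the lighting rig (must start by hour 21); catering setup (must start by hour 35); sound check (must start by hour 29). The most restrictive is hour 15; with a 5-hour duration, venue access must start by hour 10.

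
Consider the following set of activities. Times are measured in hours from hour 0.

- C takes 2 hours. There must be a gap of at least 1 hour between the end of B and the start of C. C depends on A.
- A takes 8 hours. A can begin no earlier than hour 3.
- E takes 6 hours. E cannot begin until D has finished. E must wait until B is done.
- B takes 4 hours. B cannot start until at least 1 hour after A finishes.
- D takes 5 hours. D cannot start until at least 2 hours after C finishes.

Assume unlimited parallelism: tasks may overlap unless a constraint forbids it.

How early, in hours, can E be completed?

32

After its own release at hour 3, A can start at hour 3 and finishes at hour 11.
B cannot begin until A (finishes hour 11, plus 1-hour gap → hour 12). It runs from hour 12 to 12 + 4 = hour 16.
For C: B (finishes hour 16, plus 1-hour gap → hour 17); A (finishes hour 11). Taking the maximum gives a start of hour 17, and it finishes at 17 + 2 = hour 19.
D cannot begin until C (finishes hour 19, plus 2-hour gap → hour 21). It runs from hour 21 to 21 + 5 = hour 26.
E has to wait for D (finishes hour 26); B (finishes hour 16). The latest of these is hour 26, so E runs hour 26 to 26 + 6 = hour 32.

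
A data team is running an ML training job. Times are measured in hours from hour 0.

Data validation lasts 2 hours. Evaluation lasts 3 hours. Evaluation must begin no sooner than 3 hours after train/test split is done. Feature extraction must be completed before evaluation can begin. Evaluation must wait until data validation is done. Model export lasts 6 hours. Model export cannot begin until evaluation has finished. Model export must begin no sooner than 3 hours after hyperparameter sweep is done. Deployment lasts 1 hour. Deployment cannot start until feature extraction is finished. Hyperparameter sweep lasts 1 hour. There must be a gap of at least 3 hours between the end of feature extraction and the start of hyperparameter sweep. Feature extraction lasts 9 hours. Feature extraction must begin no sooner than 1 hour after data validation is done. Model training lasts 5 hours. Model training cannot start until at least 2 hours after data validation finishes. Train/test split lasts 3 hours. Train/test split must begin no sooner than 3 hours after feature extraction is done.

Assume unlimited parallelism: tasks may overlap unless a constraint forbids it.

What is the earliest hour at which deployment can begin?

Data validation can start immediately at hour 0; it finishes at hour 2.
After data validation (finishes hour 2, plus 1-hour gap → hour 3), feature extraction can start at hour 3 and finishes at hour 12.
Deployment waits on feature extraction (finishes hour 12), so the earliest it can start is hour 12.

12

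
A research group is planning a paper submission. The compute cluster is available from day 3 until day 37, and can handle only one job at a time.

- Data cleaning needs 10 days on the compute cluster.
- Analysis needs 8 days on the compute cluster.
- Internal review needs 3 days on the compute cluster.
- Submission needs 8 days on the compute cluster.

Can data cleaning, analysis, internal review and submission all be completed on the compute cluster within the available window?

The compute cluster window is 37 − 3 = 34 days.
Running back to back, the jobs need 10 + 8 + 3 + 8 = 29 days on the compute cluster.
Since 29 ≤ 34, they fit within the window.

Yes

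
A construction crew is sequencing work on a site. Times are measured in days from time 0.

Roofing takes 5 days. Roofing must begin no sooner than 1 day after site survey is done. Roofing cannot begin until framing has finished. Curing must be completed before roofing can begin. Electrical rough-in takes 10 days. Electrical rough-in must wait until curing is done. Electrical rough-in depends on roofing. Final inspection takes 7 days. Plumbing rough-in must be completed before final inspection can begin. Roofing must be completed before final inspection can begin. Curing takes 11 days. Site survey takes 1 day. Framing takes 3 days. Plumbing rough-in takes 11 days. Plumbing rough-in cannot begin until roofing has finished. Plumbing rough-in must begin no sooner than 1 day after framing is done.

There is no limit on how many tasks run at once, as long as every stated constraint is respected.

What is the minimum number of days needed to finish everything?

34

Framing can start immediately at day 0; it finishes at day 3.
Curing can start immediately at day 0; it finishes at day 11.
Site survey can start immediately at day 0; it finishes at day 1.
For roofing: site survey (finishes day 1, plus 1-day gap → day 2); framing (finishes day 3); curing (finishes day 11). Taking the maximum gives a start of day 11, and it finishes at 11 + 5 = day 16.
For electrical rough-in: curing (finishes day 11); roofing (finishes day 16). Taking the maximum gives a start of day 16, and it finishes at 16 + 10 = day 26.
For plumbing rough-in: roofing (finishes day 16); framing (finishes day 3, plus 1-day gap → day 4). Taking the maximum gives a start of day 16, and it finishes at 16 + 11 = day 27.
For final inspection: plumbing rough-in (finishes day 27); roofing (finishes day 16). Taking the maximum gives a start of day 27, and it finishes at 27 + 7 = day 34.
All tasks are finished once the last one completes. Finish times: Site survey at 1, Curing at 11, Framing at 3, Roofing at 16, Plumbing rough-in at 27, Electrical rough-in at 26, Final inspection at 34. The latest is day 34.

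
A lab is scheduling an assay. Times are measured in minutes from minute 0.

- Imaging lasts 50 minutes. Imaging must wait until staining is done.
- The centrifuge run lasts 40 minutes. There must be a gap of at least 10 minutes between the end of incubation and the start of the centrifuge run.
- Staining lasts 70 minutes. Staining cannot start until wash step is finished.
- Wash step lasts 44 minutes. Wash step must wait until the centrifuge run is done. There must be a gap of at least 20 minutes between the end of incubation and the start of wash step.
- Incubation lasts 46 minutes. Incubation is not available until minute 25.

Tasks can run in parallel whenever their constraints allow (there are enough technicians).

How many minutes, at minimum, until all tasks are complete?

Incubation waits on its own release at minute 25, so it starts at minute 25 and finishes at 25 + 46 = minute 71.
The centrifuge run waits on incubation (finishes minute 71, plus 10-minute gap → minute 81), so it starts at minute 81 and finishes at 81 + 40 = minute 121.
Wash step has to wait for the centrifuge run (finishes minute 121); incubation (finishes minute 71, plus 20-minute gap → minute 91). The latest of these is minute 121, so wash step runs minute 121 to 121 + 44 = minute 165.
Staining waits on wash step (finishes minute 165), so it starts at minute 165 and finishes at 165 + 70 = minute 235.
After staining (finishes minute 235), imaging can start at minute 235 and finishes at minute 285.
All tasks are finished once the last one completes. Finish times: Incubation at 71, The centrifuge run at 121, Wash step at 165, Staining at 235, Imaging at 285. The latest is minute 285.

285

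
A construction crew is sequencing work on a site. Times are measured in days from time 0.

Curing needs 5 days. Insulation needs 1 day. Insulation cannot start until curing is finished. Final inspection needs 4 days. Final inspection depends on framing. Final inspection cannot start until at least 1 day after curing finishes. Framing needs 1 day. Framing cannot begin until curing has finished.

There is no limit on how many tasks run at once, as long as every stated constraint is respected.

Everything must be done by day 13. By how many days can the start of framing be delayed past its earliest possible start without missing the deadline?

3

Nothing blocks curing, so it runs from day 0 to day 5.
Framing cannot begin until curing (finishes day 5). It runs from day 5 to 5 + 1 = day 6.

Working backward from the deadline:
Final inspection must finish by day 13; it takes 4 days, so it must start by 13 − 4 = day 9.
Framing feeds into final inspection (must start by day 9); so framing must finish by day 9 and therefore start by day 8.
So framing can start as early as day 5 and as late as day 8, giving 8 − 5 = 3 days of slack.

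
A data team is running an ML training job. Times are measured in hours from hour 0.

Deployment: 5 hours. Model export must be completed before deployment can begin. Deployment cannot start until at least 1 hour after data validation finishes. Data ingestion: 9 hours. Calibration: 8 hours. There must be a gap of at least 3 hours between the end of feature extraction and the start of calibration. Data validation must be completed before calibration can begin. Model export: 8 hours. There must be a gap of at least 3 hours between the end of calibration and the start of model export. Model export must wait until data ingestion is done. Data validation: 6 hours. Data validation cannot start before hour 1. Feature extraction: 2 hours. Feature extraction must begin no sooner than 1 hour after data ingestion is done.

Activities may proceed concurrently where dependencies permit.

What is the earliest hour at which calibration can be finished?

Data validation waits on its own release at hour 1, so it starts at hour 1 and finishes at 1 + 6 = hour 7.
Data ingestion has no prerequisites, so it starts at hour 0 and finishes at hour 9.
After data ingestion (finishes hour 9, plus 1-hour gap → hour 10), feature extraction can start at hour 10 and finishes at hour 12.
Calibration needs all of feature extraction (finishes hour 12, plus 3-hour gap → hour 15); data validation (finishes hour 7). That puts its earliest start at hour 15; it finishes at 15 + 8 = hour 23.

23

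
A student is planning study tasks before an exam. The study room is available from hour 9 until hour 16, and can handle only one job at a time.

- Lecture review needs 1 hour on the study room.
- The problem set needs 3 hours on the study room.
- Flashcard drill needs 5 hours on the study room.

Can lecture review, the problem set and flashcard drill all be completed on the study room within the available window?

The study room window is 16 − 9 = 7 hours.
Running back to back, the jobs need 1 + 3 + 5 = 9 hours on the study room.
Since 9 > 7, they cannot all fit.

No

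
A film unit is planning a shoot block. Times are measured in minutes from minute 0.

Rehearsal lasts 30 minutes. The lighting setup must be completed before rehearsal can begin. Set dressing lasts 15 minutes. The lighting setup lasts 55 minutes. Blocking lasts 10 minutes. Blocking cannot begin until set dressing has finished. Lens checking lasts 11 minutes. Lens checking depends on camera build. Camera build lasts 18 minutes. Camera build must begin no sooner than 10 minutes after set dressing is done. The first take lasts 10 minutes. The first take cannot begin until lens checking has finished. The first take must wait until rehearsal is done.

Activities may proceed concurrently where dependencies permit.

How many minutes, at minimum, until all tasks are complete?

95

Nothing blocks the lighting setup, so it runs from minute 0 to minute 55.
Rehearsal cannot begin until the lighting setup (finishes minute 55). It runs from minute 55 to 55 + 30 = minute 85.
Set dressing has no prerequisites, so it starts at minute 0 and finishes at minute 15.
Blocking cannot begin until set dressing (finishes minute 15). It runs from minute 15 to 15 + 10 = minute 25.
Camera build waits on set dressing (finishes minute 15, plus 10-minute gap → minute 25), so it starts at minute 25 and finishes at 25 + 18 = minute 43.
Lens checking waits on camera build (finishes minute 43), so it starts at minute 43 and finishes at 43 + 11 = minute 54.
The first take cannot start until lens checking (finishes minute 54); rehearsal (finishes minute 85). The controlling bound is minute 85, so the first take finishes at 85 + 10 = minute 95.
All tasks are finished once the last one completes. Finish times: Set dressing at 15, The lighting setup at 55, Camera build at 43, Lens checking at 54, Blocking at 25, Rehearsal at 85, The first take at 95. The latest is minute 95.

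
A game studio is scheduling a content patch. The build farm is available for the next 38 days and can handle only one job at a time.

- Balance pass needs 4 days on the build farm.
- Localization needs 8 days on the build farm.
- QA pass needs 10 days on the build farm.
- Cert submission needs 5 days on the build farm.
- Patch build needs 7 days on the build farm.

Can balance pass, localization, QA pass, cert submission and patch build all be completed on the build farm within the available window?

Running back to back, the jobs need 4 + 8 + 10 + 5 + 7 = 34 days on the build farm.
Since 34 ≤ 38, they fit within the window.

Yes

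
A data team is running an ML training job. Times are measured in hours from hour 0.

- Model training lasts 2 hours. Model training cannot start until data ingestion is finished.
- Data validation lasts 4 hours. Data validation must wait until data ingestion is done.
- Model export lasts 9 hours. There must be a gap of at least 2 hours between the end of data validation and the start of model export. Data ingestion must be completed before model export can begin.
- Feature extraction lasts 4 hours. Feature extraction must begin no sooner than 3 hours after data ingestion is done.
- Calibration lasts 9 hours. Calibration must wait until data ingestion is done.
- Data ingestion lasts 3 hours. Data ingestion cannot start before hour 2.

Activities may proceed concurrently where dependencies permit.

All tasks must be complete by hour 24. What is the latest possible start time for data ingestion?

6

Nothing follows model export; the deadline of hour 24 is its only limit. It must start by 24 − 9 = hour 15.
Since model export (must start by hour 15, minus 2-hour gap → hour 13) depends on it, data validation must finish by hour 13. Backing off its 4-hour duration gives a latest start of hour 9.
Feature extraction has no dependents, so it just needs to finish by hour 24. Starting by 24 − 4 = hour 20 achieves that.
To finish by hour 24, model training (duration 2) must start no later than hour 22.
Calibration has no dependents, so it just needs to finish by hour 24. Starting by 24 − 9 = hour 15 achieves that.
For data ingestion: data validation (must start by hour 9); feature extraction (must start by hour 20, minus 3-hour gap → hour 17); model training (must start by hour 22); calibration (must start by hour 15); model export (must start by hour 15). The most restrictive is hour 9; with a 3-hour duration, data ingestion must start by hour 6.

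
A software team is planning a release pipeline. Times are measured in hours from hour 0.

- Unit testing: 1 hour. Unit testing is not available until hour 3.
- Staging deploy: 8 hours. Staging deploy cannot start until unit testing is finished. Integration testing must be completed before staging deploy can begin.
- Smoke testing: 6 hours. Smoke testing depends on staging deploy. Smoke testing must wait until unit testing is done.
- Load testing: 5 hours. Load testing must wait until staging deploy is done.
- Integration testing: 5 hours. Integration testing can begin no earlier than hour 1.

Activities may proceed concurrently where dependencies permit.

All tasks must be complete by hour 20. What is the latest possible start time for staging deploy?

6

Smoke testing must finish by hour 20; it takes 6 hours, so it must start by 20 − 6 = hour 14.
Nothing follows load testing; the deadline of hour 20 is its only limit. It must start by 20 − 5 = hour 15.
Staging deploy feeds smoke testing (must start by hour 14); load testing (must start by hour 15). Taking the minimum, staging deploy must finish by hour 14 and start by 14 − 8 = hour 6.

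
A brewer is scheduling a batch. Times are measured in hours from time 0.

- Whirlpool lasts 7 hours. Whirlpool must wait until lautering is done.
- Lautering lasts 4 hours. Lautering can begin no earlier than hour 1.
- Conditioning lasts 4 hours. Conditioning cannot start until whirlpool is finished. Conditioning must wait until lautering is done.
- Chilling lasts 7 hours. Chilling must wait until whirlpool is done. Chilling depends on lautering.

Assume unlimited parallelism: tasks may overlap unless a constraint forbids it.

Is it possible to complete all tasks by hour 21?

Yes

After its own release at hour 1, lautering can start at hour 1 and finishes at hour 5.
Whirlpool waits on lautering (finishes hour 5), so it starts at hour 5 and finishes at 5 + 7 = hour 12.
For conditioning: whirlpool (finishes hour 12); lautering (finishes hour 5). Taking the maximum gives a start of hour 12, and it finishes at 12 + 4 = hour 16.
Chilling needs all of whirlpool (finishes hour 12); lautering (finishes hour 5). That puts its earliest start at hour 12; it finishes at 12 + 7 = hour 19.
Every task is finished by hour 19, which is no later than the deadline of 21, so the schedule is feasible.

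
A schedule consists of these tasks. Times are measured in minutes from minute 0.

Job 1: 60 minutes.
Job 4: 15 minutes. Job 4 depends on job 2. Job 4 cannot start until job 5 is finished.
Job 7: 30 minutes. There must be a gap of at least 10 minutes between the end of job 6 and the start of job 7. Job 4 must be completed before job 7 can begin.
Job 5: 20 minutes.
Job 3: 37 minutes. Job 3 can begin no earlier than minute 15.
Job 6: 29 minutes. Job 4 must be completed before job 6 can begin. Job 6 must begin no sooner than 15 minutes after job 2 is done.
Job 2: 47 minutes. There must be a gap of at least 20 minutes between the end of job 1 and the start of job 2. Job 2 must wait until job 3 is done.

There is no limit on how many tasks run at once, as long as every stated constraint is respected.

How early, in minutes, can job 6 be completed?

171

Job 5 can start immediately at minute 0; it finishes at minute 20.
After its own release at minute 15, job 3 can start at minute 15 and finishes at minute 52.
Job 1 has no prerequisites, so it starts at minute 0 and finishes at minute 60.
Job 2 needs all of job 1 (finishes minute 60, plus 20-minute gap → minute 80); job 3 (finishes minute 52). That puts its earliest start at minute 80; it finishes at 80 + 47 = minute 127.
Job 4 has to wait for job 2 (finishes minute 127); job 5 (finishes minute 20). The latest of these is minute 127, so job 4 runs minute 127 to 127 + 15 = minute 142.
For job 6: job 4 (finishes minute 142); job 2 (finishes minute 127, plus 15-minute gap → minute 142). Taking the maximum gives a start of minute 142, and it finishes at 142 + 29 = minute 171.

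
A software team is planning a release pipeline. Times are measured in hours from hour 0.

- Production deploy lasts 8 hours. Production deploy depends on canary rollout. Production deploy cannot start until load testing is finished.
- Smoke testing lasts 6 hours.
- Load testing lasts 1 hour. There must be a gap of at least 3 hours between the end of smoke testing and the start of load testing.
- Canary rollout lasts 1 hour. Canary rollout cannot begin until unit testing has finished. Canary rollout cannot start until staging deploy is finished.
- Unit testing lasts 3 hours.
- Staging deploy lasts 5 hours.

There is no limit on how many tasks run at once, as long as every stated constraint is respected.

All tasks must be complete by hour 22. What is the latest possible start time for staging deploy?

8

Production deploy must finish by hour 22; it takes 8 hours, so it must start by 22 − 8 = hour 14.
Canary rollout feeds into production deploy (must start by hour 14); so canary rollout must finish by hour 14 and therefore start by hour 13.
Since canary rollout (must start by hour 13) depends on it, staging deploy must finish by hour 13. Backing off its 5-hour duration gives a latest start of hour 8.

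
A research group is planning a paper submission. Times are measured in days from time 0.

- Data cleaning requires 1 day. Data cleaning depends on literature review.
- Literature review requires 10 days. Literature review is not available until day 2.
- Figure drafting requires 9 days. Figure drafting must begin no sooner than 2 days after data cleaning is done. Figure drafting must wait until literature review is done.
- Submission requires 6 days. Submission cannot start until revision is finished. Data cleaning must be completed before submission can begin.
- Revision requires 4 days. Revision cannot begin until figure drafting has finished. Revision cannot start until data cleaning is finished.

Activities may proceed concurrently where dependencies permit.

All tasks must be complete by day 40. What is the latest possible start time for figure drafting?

21

To finish by day 40, submission (duration 6) must start no later than day 34.
Revision feeds into submission (must start by day 34); so revision must finish by day 34 and therefore start by day 30.
Figure drafting must finish before revision (must start by day 30). With a 9-day duration, figure drafting must start by 30 − 9 = day 21.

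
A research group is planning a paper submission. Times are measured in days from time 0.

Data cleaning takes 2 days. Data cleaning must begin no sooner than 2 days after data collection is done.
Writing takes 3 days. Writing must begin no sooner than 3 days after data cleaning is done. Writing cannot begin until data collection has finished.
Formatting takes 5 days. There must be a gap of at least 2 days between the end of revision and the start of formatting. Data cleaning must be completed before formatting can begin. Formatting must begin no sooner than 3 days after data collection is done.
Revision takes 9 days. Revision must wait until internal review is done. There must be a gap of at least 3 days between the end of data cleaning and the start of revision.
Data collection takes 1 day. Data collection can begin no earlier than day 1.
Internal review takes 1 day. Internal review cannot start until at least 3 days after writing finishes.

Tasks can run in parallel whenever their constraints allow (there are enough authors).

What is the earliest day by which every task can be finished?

32

Data collection cannot begin until its own release at day 1. It runs from day 1 to 1 + 1 = day 2.
Data cleaning waits on data collection (finishes day 2, plus 2-day gap → day 4), so it starts at day 4 and finishes at 4 + 2 = day 6.
Writing has to wait for data cleaning (finishes day 6, plus 3-day gap → day 9); data collection (finishes day 2). The latest of these is day 9, so writing runs day 9 to 9 + 3 = day 12.
After writing (finishes day 12, plus 3-day gap → day 15), internal review can start at day 15 and finishes at day 16.
Revision needs all of internal review (finishes day 16); data cleaning (finishes day 6, plus 3-day gap → day 9). That puts its earliest start at day 16; it finishes at 16 + 9 = day 25.
Formatting needs all of revision (finishes day 25, plus 2-day gap → day 27); data cleaning (finishes day 6); data collection (finishes day 2, plus 3-day gap → day 5). That puts its earliest start at day 27; it finishes at 27 + 5 = day 32.
All tasks are finished once the last one completes. Finish times: Data collection at 2, Data cleaning at 6, Writing at 12, Internal review at 16, Revision at 25, Formatting at 32. The latest is day 32.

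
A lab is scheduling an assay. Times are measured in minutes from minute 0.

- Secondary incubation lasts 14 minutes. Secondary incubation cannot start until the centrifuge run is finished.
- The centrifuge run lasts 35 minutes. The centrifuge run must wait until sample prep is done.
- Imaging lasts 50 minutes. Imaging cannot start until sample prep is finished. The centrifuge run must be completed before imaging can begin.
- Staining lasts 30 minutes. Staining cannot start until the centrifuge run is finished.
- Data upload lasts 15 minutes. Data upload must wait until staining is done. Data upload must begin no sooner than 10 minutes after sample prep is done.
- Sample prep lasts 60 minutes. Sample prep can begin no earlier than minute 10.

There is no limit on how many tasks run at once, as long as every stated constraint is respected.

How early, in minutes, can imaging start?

105

After its own release at minute 10, sample prep can start at minute 10 and finishes at minute 70.
The centrifuge run cannot begin until sample prep (finishes minute 70). It runs from minute 70 to 70 + 35 = minute 105.
Imaging waits on sample prep (finishes minute 70); the centrifuge run (finishes minute 105). The latest of these is minute 105, which is the earliest imaging can start.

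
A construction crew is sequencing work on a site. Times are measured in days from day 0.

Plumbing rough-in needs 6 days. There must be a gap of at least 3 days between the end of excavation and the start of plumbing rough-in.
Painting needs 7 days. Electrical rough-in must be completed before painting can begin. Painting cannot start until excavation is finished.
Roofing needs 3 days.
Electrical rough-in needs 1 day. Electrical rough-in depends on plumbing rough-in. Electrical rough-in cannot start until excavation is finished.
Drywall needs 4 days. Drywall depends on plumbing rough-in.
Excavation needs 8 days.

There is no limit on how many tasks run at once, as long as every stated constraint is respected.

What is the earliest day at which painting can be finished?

Nothing blocks excavation, so it runs from day 0 to day 8.
After excavation (finishes day 8, plus 3-day gap → day 11), plumbing rough-in can start at day 11 and finishes at day 17.
Electrical rough-in needs all of plumbing rough-in (finishes day 17); excavation (finishes day 8). That puts its earliest start at day 17; it finishes at 17 + 1 = day 18.
Painting needs all of electrical rough-in (finishes day 18); excavation (finishes day 8). That puts its earliest start at day 18; it finishes at 18 + 7 = day 25.

25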